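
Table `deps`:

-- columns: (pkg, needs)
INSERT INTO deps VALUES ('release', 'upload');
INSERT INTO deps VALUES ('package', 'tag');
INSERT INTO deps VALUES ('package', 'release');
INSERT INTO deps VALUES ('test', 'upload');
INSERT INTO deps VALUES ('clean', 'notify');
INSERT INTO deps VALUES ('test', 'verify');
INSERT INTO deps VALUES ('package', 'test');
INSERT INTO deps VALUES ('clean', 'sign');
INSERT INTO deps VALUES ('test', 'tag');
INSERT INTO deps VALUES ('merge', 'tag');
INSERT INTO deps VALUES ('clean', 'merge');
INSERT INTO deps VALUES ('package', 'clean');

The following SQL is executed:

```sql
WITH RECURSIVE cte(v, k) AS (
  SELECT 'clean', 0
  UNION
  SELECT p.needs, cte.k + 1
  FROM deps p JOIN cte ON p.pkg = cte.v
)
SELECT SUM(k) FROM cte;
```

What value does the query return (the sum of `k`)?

5

Base: (clean, k=0).
Iteration 1: edges from {clean} -> (merge, k=1), (notify, k=1), (sign, k=1).
Iteration 2: edges from {merge,notify,sign} -> (tag, k=2).
Iteration 3: no outgoing edges from {tag}; recursion stops.
SUM(k) = 0 + 1 + 1 + 1 + 2 = 5.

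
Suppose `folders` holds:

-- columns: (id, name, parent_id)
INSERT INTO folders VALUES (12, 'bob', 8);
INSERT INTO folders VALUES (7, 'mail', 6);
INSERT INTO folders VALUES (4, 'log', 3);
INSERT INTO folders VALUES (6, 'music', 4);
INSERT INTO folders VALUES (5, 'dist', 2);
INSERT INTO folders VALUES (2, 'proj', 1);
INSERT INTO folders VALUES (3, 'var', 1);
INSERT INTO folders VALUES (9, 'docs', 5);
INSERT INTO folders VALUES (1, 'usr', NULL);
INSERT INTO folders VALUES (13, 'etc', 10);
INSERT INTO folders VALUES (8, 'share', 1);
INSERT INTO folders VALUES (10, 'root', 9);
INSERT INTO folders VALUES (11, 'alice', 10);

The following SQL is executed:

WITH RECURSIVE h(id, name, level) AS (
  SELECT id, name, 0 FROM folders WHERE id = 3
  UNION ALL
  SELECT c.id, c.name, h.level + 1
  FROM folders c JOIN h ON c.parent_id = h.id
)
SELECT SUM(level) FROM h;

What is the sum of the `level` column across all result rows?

6

Base: id=3 (var) at level 0.
Iteration 1: rows with parent_id in {3} -> log (id 4, level 1).
Iteration 2: rows with parent_id in {4} -> music (id 6, level 2).
Iteration 3: rows with parent_id in {6} -> mail (id 7, level 3).
Iteration 4: no rows with parent_id in {7}; recursion stops.
SUM(level) = 0 + 1 + 2 + 3 = 6.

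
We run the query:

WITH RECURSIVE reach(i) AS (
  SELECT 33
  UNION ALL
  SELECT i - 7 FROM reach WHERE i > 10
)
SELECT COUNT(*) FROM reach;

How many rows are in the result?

Base: i=33.
Iteration 1: 33 > 10 holds -> i = 33 - 7 = 26.
Iteration 2: 26 > 10 holds -> i = 26 - 7 = 19.
Iteration 3: 19 > 10 holds -> i = 19 - 7 = 12.
Iteration 4: 12 > 10 holds -> i = 12 - 7 = 5.
Iteration 5: 5 > 10 fails; recursion stops.
Total rows emitted: 5.

5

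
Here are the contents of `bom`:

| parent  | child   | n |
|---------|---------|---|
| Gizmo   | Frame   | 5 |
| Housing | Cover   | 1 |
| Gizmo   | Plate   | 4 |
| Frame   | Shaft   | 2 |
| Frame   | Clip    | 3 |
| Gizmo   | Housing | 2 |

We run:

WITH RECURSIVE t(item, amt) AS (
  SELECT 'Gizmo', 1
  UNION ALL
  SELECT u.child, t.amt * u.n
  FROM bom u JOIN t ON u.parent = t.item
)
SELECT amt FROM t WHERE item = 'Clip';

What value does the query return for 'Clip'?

Base: (Gizmo, amt=1).
Iteration 1: components of {Gizmo} -> Frame = 1*5 = 5, Housing = 1*2 = 2, Plate = 1*4 = 4.
Iteration 2: components of {Frame,Housing,Plate} -> Clip = 5*3 = 15, Cover = 2*1 = 2, Shaft = 5*2 = 10.
Iteration 3: no further components; recursion stops.

15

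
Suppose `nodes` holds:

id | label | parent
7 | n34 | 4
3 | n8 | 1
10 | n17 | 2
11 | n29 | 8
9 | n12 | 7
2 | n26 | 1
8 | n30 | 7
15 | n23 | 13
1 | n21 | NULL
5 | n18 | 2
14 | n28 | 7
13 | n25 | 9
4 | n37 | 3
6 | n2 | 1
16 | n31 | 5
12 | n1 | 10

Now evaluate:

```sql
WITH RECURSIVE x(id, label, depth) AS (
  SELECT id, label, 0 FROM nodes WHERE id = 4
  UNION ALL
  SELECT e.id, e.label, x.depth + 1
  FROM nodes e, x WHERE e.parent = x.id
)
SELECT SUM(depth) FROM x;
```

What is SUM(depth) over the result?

17

Base: id=4 (n37) at depth 0.
Iteration 1: rows with parent in {4} -> n34 (id 7, depth 1).
Iteration 2: rows with parent in {7} -> n30 (id 8, depth 2), n12 (id 9, depth 2), n28 (id 14, depth 2).
Iteration 3: rows with parent in {8,9,14} -> n29 (id 11, depth 3), n25 (id 13, depth 3).
Iteration 4: rows with parent in {11,13} -> n23 (id 15, depth 4).
Iteration 5: no rows with parent in {15}; recursion stops.
SUM(depth) = 0 + 1 + 2 + 2 + 2 + 3 + 3 + 4 = 17.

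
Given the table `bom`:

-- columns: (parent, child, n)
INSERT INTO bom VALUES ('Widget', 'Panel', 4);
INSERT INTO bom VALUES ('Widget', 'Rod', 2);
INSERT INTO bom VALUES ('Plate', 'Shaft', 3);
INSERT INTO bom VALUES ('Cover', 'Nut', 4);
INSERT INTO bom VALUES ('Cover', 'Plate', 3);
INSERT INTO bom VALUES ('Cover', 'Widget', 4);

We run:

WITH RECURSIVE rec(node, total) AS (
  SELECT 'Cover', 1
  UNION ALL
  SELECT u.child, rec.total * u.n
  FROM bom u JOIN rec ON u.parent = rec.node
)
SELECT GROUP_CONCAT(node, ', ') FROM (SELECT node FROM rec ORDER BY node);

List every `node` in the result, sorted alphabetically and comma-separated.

Base: (Cover, total=1).
Iteration 1: components of {Cover} -> Nut = 1*4 = 4, Plate = 1*3 = 3, Widget = 1*4 = 4.
Iteration 2: components of {Nut,Plate,Widget} -> Panel = 4*4 = 16, Rod = 4*2 = 8, Shaft = 3*3 = 9.
Iteration 3: no further components; recursion stops.

Cover, Nut, Panel, Plate, Rod, Shaft, Widget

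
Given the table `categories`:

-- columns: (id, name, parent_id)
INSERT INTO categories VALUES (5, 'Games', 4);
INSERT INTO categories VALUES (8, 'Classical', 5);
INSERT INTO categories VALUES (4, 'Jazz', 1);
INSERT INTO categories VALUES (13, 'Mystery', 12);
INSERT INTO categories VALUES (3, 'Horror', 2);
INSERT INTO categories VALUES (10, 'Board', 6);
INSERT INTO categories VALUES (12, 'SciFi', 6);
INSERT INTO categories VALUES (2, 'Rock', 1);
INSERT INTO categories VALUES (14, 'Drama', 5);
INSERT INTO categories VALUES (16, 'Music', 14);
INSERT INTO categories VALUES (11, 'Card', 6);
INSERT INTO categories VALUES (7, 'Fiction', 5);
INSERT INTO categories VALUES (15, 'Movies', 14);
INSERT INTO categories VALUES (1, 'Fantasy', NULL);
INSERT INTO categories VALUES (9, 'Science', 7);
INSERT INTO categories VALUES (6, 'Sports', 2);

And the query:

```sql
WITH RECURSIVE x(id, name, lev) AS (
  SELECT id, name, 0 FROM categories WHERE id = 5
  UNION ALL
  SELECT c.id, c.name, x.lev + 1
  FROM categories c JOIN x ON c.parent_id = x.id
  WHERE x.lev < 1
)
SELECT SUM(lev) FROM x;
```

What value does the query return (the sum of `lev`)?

Base: id=5 (Games) at lev 0.
Iteration 1: rows with parent_id in {5} -> Fiction (id 7, lev 1), Classical (id 8, lev 1), Drama (id 14, lev 1).
Iteration 2: lev < 1 fails for all current rows; recursion stops.
SUM(lev) = 0 + 1 + 1 + 1 = 3.

3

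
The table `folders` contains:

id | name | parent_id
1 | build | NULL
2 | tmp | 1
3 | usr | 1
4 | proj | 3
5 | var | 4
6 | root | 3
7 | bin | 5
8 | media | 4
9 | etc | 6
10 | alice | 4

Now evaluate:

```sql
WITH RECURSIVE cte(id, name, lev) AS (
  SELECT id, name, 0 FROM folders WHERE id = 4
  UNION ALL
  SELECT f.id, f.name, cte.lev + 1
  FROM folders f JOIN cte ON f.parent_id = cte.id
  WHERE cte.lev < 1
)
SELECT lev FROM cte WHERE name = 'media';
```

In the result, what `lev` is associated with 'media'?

Base: id=4 (proj) at lev 0.
Iteration 1: rows with parent_id in {4} -> var (id 5, lev 1), media (id 8, lev 1), alice (id 10, lev 1).
Iteration 2: lev < 1 fails for all current rows; recursion stops.

1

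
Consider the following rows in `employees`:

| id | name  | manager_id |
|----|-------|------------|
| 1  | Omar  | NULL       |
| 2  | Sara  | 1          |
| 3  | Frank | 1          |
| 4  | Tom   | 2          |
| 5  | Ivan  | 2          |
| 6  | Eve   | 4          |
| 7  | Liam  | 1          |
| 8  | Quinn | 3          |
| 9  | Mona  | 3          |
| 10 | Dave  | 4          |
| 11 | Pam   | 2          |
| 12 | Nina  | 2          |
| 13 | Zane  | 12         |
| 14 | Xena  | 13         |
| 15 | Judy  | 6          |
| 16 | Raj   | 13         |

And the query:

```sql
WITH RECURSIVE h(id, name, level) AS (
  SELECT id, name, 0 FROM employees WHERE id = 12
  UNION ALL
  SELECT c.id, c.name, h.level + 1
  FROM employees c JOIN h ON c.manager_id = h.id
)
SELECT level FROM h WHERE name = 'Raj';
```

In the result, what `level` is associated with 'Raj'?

Base: id=12 (Nina) at level 0.
Iteration 1: rows with manager_id in {12} -> Zane (id 13, level 1).
Iteration 2: rows with manager_id in {13} -> Xena (id 14, level 2), Raj (id 16, level 2).
Iteration 3: no rows with manager_id in {14,16}; recursion stops.

2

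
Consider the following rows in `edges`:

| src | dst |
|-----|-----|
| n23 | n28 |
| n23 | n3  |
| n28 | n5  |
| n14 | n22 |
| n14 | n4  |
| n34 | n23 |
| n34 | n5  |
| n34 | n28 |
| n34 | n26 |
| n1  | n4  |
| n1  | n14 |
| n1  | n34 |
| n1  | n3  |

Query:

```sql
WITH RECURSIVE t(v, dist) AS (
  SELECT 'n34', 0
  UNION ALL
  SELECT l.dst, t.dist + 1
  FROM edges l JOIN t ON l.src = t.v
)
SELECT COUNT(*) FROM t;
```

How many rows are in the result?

9

Base: (n34, dist=0).
Iteration 1: edges from {n34} -> (n23, dist=1), (n26, dist=1), (n28, dist=1), (n5, dist=1).
Iteration 2: edges from {n23,n26,n28,n5} -> (n28, dist=2), (n3, dist=2), (n5, dist=2).
Iteration 3: edges from {n28,n3,n5} -> (n5, dist=3).
Iteration 4: no outgoing edges from {n5}; recursion stops.
Total rows emitted: 9.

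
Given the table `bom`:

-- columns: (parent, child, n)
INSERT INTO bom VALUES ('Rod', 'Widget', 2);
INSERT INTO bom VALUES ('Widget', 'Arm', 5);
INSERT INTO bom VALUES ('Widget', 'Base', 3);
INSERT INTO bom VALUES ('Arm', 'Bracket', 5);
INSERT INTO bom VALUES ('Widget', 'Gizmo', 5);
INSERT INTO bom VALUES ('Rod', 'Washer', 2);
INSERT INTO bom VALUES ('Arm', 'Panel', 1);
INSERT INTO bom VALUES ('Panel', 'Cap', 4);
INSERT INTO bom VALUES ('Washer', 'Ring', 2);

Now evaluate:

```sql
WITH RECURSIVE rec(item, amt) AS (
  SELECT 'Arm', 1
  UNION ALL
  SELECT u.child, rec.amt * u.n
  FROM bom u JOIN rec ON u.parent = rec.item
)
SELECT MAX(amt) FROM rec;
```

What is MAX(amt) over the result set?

Base: (Arm, amt=1).
Iteration 1: components of {Arm} -> Bracket = 1*5 = 5, Panel = 1*1 = 1.
Iteration 2: components of {Bracket,Panel} -> Cap = 1*4 = 4.
Iteration 3: no further components; recursion stops.
amt values: 1, 5, 1, 4; the maximum is 5.

5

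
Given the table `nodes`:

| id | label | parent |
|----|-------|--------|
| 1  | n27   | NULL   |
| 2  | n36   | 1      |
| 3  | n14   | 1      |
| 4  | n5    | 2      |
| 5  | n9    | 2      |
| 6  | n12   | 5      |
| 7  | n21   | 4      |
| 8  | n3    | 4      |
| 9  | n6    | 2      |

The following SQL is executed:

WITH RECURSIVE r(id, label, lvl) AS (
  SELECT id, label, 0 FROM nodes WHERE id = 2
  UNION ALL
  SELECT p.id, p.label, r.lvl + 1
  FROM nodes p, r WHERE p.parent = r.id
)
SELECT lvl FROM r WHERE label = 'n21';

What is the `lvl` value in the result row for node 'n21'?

Base: id=2 (n36) at lvl 0.
Iteration 1: rows with parent in {2} -> n5 (id 4, lvl 1), n9 (id 5, lvl 1), n6 (id 9, lvl 1).
Iteration 2: rows with parent in {4,5,9} -> n12 (id 6, lvl 2), n21 (id 7, lvl 2), n3 (id 8, lvl 2).
Iteration 3: no rows with parent in {6,7,8}; recursion stops.

2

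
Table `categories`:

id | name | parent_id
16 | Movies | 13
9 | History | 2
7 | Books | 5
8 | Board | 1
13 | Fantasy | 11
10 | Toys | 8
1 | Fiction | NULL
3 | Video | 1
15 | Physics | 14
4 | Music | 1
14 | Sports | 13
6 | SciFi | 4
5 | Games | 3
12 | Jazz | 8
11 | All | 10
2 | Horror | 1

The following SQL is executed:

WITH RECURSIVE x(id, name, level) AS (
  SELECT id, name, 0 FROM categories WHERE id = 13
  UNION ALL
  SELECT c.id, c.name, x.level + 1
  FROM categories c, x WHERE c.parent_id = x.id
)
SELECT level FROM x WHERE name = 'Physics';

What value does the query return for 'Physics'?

2

Base: id=13 (Fantasy) at level 0.
Iteration 1: rows with parent_id in {13} -> Sports (id 14, level 1), Movies (id 16, level 1).
Iteration 2: rows with parent_id in {14,16} -> Physics (id 15, level 2).
Iteration 3: no rows with parent_id in {15}; recursion stops.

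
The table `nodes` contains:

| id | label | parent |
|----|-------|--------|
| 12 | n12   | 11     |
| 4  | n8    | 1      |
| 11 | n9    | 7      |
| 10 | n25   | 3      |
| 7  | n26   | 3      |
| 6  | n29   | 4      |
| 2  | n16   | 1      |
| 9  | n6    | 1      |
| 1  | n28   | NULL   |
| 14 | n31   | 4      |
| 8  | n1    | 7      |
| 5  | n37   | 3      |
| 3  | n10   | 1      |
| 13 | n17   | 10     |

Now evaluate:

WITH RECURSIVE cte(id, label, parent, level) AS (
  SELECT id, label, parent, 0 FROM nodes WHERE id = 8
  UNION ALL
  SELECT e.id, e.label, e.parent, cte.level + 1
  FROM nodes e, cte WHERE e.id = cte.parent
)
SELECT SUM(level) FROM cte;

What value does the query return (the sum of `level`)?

Base: id=8 (n1), parent=7, level 0.
Iteration 1: join on id=7 -> n26 (id 7, parent=3, level 1).
Iteration 2: join on id=3 -> n10 (id 3, parent=1, level 2).
Iteration 3: join on id=1 -> n28 (id 1, parent=NULL, level 3).
Iteration 4: parent is NULL; no match; recursion stops.
SUM(level) = 0 + 1 + 2 + 3 = 6.

6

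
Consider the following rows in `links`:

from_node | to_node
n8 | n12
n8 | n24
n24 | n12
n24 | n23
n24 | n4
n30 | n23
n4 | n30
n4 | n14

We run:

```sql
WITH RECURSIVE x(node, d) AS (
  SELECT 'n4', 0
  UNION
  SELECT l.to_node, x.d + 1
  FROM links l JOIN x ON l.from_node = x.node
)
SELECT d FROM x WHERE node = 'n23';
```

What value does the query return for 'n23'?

Base: (n4, d=0).
Iteration 1: edges from {n4} -> (n14, d=1), (n30, d=1).
Iteration 2: edges from {n14,n30} -> (n23, d=2).
Iteration 3: no outgoing edges from {n23}; recursion stops.

2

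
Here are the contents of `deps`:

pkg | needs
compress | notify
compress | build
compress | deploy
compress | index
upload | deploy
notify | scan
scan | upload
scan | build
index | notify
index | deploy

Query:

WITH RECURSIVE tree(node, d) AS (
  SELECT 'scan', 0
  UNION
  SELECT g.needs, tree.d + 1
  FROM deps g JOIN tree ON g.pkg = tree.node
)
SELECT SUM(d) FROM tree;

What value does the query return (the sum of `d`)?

Base: (scan, d=0).
Iteration 1: edges from {scan} -> (build, d=1), (upload, d=1).
Iteration 2: edges from {build,upload} -> (deploy, d=2).
Iteration 3: no outgoing edges from {deploy}; recursion stops.
SUM(d) = 0 + 1 + 1 + 2 = 4.

4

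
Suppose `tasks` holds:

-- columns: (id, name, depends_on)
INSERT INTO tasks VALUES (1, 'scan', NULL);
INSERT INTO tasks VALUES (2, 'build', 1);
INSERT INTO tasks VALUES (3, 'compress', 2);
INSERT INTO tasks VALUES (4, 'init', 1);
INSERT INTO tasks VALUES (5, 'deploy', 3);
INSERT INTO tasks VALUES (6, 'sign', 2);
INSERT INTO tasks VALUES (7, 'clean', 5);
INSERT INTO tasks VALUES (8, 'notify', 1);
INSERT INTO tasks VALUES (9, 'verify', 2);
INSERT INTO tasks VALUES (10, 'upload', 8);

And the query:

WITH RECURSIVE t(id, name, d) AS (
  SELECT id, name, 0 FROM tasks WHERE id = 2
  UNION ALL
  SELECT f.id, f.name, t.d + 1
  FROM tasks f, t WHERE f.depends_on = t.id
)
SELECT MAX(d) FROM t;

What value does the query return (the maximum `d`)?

3

Base: id=2 (build) at d 0.
Iteration 1: rows with depends_on in {2} -> compress (id 3, d 1), sign (id 6, d 1), verify (id 9, d 1).
Iteration 2: rows with depends_on in {3,6,9} -> deploy (id 5, d 2).
Iteration 3: rows with depends_on in {5} -> clean (id 7, d 3).
Iteration 4: no rows with depends_on in {7}; recursion stops.
d values: 0, 1, 1, 1, 2, 3; the maximum is 3.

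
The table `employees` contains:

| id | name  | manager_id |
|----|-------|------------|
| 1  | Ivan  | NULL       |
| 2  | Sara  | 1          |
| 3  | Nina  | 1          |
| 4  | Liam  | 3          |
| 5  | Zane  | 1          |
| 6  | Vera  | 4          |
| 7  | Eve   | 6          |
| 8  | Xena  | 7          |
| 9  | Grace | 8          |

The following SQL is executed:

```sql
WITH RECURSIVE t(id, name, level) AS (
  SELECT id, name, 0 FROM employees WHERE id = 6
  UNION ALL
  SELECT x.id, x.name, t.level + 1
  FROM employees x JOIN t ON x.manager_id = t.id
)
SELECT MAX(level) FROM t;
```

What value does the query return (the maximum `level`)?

Base: id=6 (Vera) at level 0.
Iteration 1: rows with manager_id in {6} -> Eve (id 7, level 1).
Iteration 2: rows with manager_id in {7} -> Xena (id 8, level 2).
Iteration 3: rows with manager_id in {8} -> Grace (id 9, level 3).
Iteration 4: no rows with manager_id in {9}; recursion stops.
level values: 0, 1, 2, 3; the maximum is 3.

3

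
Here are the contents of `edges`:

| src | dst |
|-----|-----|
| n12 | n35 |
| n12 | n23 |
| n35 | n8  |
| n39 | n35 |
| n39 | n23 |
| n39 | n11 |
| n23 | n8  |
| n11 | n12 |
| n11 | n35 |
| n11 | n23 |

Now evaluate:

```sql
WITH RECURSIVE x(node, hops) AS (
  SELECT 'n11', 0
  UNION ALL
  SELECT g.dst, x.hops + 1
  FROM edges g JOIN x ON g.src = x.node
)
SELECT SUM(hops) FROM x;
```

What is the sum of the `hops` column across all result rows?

Base: (n11, hops=0).
Iteration 1: edges from {n11} -> (n12, hops=1), (n23, hops=1), (n35, hops=1).
Iteration 2: edges from {n12,n23,n35} -> (n23, hops=2), (n35, hops=2), (n8, hops=2) x2. [UNION ALL keeps all 4 new rows, including repeats]
Iteration 3: edges from {n23,n35,n8} -> (n8, hops=3) x2. [UNION ALL keeps all 2 new rows, including repeats]
Iteration 4: no outgoing edges from {n8}; recursion stops.
SUM(hops) = 0 + 1 + 1 + 1 + 2 + 2 + 2 + 2 + 3 + 3 = 17.

17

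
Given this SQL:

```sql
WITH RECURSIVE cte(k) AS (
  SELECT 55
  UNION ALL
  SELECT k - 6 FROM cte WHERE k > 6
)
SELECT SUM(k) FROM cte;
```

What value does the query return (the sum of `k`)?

280

Base: k=55.
Iteration 1: 55 > 6 holds -> k = 55 - 6 = 49.
Iteration 2: 49 > 6 holds -> k = 49 - 6 = 43.
Iteration 3: 43 > 6 holds -> k = 43 - 6 = 37.
Iteration 4: 37 > 6 holds -> k = 37 - 6 = 31.
Iteration 5: 31 > 6 holds -> k = 31 - 6 = 25.
Iteration 6: 25 > 6 holds -> k = 25 - 6 = 19.
Iteration 7: 19 > 6 holds -> k = 19 - 6 = 13.
Iteration 8: 13 > 6 holds -> k = 13 - 6 = 7.
Iteration 9: 7 > 6 holds -> k = 7 - 6 = 1.
Iteration 10: 1 > 6 fails; recursion stops.
SUM(k) = 55 + 49 + 43 + 37 + 31 + 25 + 19 + 13 + 7 + 1 = 280.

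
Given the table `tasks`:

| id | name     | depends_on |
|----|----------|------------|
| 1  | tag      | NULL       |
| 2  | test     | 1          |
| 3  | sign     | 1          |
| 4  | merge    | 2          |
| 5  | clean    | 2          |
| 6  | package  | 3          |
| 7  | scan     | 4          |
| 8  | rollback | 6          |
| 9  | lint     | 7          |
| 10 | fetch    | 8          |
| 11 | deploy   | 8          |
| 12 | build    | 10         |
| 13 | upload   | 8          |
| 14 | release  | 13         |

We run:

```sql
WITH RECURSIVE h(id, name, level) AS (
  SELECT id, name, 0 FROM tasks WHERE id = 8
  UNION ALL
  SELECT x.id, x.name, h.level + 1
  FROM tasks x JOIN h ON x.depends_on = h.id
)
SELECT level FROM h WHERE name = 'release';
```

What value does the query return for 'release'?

2

Base: id=8 (rollback) at level 0.
Iteration 1: rows with depends_on in {8} -> fetch (id 10, level 1), deploy (id 11, level 1), upload (id 13, level 1).
Iteration 2: rows with depends_on in {10,11,13} -> build (id 12, level 2), release (id 14, level 2).
Iteration 3: no rows with depends_on in {12,14}; recursion stops.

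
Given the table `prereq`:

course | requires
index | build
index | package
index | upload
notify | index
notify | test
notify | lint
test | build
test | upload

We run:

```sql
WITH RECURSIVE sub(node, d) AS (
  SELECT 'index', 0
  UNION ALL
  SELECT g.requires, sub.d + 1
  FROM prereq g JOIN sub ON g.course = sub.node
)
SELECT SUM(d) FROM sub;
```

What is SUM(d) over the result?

3

Base: (index, d=0).
Iteration 1: edges from {index} -> (build, d=1), (package, d=1), (upload, d=1).
Iteration 2: no outgoing edges from {build,package,upload}; recursion stops.
SUM(d) = 0 + 1 + 1 + 1 = 3.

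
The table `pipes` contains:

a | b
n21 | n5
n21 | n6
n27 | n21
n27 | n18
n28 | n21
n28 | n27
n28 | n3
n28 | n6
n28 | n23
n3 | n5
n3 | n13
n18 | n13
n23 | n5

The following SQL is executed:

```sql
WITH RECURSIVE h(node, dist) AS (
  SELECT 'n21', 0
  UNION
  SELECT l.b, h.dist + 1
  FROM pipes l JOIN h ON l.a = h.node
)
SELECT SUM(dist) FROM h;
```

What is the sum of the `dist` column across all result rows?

2

Base: (n21, dist=0).
Iteration 1: edges from {n21} -> (n5, dist=1), (n6, dist=1).
Iteration 2: no outgoing edges from {n5,n6}; recursion stops.
SUM(dist) = 0 + 1 + 1 = 2.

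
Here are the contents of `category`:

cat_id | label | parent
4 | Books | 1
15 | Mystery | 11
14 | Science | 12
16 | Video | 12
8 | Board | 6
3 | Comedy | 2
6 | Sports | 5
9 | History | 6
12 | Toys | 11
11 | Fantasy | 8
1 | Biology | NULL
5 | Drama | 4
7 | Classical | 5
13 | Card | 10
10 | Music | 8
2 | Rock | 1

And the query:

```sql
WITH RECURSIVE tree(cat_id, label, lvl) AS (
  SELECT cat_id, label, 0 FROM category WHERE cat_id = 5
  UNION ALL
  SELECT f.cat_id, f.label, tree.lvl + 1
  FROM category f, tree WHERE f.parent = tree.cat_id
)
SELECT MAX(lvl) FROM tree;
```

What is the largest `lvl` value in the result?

Base: cat_id=5 (Drama) at lvl 0.
Iteration 1: rows with parent in {5} -> Sports (id 6, lvl 1), Classical (id 7, lvl 1).
Iteration 2: rows with parent in {6,7} -> Board (id 8, lvl 2), History (id 9, lvl 2).
Iteration 3: rows with parent in {8,9} -> Music (id 10, lvl 3), Fantasy (id 11, lvl 3).
Iteration 4: rows with parent in {10,11} -> Toys (id 12, lvl 4), Card (id 13, lvl 4), Mystery (id 15, lvl 4).
Iteration 5: rows with parent in {12,13,15} -> Science (id 14, lvl 5), Video (id 16, lvl 5).
Iteration 6: no rows with parent in {14,16}; recursion stops.
lvl values: 0, 1, 1, 2, 2, 3, 3, 4, 4, 4, 5, 5; the maximum is 5.

5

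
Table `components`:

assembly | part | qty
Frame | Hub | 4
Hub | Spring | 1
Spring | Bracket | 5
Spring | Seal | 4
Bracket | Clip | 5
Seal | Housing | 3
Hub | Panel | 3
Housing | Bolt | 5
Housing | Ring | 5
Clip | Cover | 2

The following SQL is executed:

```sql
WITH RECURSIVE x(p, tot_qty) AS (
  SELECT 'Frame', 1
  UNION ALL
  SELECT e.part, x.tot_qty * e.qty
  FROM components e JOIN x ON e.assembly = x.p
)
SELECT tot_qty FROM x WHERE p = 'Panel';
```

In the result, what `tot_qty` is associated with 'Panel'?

Base: (Frame, tot_qty=1).
Iteration 1: components of {Frame} -> Hub = 1*4 = 4.
Iteration 2: components of {Hub} -> Panel = 4*3 = 12, Spring = 4*1 = 4.
Iteration 3: components of {Panel,Spring} -> Bracket = 4*5 = 20, Seal = 4*4 = 16.
Iteration 4: components of {Bracket,Seal} -> Clip = 20*5 = 100, Housing = 16*3 = 48.
Iteration 5: components of {Clip,Housing} -> Bolt = 48*5 = 240, Cover = 100*2 = 200, Ring = 48*5 = 240.
Iteration 6: no further components; recursion stops.

12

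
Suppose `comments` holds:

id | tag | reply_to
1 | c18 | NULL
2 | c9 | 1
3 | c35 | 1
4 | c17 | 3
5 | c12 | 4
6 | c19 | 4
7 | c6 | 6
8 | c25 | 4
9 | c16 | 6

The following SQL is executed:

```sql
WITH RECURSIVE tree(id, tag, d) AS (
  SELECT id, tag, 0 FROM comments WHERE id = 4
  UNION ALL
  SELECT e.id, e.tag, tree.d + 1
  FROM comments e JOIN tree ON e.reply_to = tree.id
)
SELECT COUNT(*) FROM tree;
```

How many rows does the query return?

6

Base: id=4 (c17) at d 0.
Iteration 1: rows with reply_to in {4} -> c12 (id 5, d 1), c19 (id 6, d 1), c25 (id 8, d 1).
Iteration 2: rows with reply_to in {5,6,8} -> c6 (id 7, d 2), c16 (id 9, d 2).
Iteration 3: no rows with reply_to in {7,9}; recursion stops.
Total rows emitted: 6.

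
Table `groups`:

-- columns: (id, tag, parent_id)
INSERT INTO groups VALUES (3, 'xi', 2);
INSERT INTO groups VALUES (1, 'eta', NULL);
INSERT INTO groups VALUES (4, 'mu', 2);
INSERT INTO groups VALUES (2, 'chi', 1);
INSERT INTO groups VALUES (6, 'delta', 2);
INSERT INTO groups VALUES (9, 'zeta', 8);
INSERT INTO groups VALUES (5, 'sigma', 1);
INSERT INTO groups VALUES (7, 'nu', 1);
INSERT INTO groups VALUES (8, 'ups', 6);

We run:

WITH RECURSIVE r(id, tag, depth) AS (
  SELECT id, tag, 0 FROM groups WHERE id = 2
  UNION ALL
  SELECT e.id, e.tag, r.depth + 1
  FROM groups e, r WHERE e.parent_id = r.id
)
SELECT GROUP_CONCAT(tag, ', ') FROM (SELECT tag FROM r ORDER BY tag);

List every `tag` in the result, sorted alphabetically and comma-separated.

chi, delta, mu, ups, xi, zeta

Base: id=2 (chi) at depth 0.
Iteration 1: rows with parent_id in {2} -> xi (id 3, depth 1), mu (id 4, depth 1), delta (id 6, depth 1).
Iteration 2: rows with parent_id in {3,4,6} -> ups (id 8, depth 2).
Iteration 3: rows with parent_id in {8} -> zeta (id 9, depth 3).
Iteration 4: no rows with parent_id in {9}; recursion stops.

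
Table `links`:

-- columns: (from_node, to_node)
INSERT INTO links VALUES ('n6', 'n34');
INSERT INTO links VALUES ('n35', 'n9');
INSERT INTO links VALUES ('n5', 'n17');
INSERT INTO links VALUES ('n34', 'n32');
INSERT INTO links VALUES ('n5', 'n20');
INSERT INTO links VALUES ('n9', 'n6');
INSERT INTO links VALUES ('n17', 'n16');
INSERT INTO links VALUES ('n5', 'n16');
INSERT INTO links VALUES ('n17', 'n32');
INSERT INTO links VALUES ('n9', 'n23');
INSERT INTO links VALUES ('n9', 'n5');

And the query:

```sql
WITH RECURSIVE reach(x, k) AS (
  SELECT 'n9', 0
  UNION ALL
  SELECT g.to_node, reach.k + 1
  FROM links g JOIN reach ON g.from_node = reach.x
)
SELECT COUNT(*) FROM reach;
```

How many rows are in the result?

Base: (n9, k=0).
Iteration 1: edges from {n9} -> (n23, k=1), (n5, k=1), (n6, k=1).
Iteration 2: edges from {n23,n5,n6} -> (n16, k=2), (n17, k=2), (n20, k=2), (n34, k=2).
Iteration 3: edges from {n16,n17,n20,n34} -> (n16, k=3), (n32, k=3) x2. [UNION ALL keeps all 3 new rows, including repeats]
Iteration 4: no outgoing edges from {n16,n32}; recursion stops.
Total rows emitted: 11.

11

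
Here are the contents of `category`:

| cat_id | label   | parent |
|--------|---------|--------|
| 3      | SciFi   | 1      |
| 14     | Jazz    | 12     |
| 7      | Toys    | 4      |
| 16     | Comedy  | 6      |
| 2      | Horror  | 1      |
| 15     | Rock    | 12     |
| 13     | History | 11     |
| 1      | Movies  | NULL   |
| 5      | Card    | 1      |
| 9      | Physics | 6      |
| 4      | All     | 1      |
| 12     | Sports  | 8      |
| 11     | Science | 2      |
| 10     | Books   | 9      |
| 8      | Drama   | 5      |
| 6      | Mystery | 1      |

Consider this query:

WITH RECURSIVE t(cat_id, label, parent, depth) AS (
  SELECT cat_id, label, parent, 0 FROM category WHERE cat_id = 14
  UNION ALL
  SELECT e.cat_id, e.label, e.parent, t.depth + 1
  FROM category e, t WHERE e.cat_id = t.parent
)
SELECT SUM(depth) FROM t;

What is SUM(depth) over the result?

10

Base: cat_id=14 (Jazz), parent=12, depth 0.
Iteration 1: join on cat_id=12 -> Sports (id 12, parent=8, depth 1).
Iteration 2: join on cat_id=8 -> Drama (id 8, parent=5, depth 2).
Iteration 3: join on cat_id=5 -> Card (id 5, parent=1, depth 3).
Iteration 4: join on cat_id=1 -> Movies (id 1, parent=NULL, depth 4).
Iteration 5: parent is NULL; no match; recursion stops.
SUM(depth) = 0 + 1 + 2 + 3 + 4 = 10.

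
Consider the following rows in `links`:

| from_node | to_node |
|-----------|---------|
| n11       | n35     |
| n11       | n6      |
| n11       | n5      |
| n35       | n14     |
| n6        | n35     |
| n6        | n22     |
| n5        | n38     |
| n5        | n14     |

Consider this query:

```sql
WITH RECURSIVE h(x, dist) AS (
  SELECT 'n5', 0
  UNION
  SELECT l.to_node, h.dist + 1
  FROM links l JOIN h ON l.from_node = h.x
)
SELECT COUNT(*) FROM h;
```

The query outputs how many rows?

Base: (n5, dist=0).
Iteration 1: edges from {n5} -> (n14, dist=1), (n38, dist=1).
Iteration 2: no outgoing edges from {n14,n38}; recursion stops.
Total rows emitted: 3.

3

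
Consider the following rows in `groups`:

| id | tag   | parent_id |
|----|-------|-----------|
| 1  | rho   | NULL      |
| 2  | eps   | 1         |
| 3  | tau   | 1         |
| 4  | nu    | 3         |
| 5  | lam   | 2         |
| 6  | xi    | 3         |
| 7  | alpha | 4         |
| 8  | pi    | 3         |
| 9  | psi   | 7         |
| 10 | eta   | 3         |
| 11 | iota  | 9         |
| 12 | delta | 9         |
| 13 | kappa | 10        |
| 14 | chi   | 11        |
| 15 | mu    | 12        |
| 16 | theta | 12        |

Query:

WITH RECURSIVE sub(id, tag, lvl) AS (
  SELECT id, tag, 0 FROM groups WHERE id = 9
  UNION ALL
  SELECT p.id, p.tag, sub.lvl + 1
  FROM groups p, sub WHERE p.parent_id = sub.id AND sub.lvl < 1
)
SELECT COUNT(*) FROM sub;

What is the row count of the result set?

3

Base: id=9 (psi) at lvl 0.
Iteration 1: rows with parent_id in {9} -> iota (id 11, lvl 1), delta (id 12, lvl 1).
Iteration 2: lvl < 1 fails for all current rows; recursion stops.
Total rows emitted: 3.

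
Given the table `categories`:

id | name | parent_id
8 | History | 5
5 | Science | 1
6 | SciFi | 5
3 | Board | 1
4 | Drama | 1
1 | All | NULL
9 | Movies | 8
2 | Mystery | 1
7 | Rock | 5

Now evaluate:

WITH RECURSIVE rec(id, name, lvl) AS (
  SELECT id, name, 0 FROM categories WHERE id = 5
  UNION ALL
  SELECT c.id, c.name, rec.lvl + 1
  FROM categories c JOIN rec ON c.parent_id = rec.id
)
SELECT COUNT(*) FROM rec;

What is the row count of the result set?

5

Base: id=5 (Science) at lvl 0.
Iteration 1: rows with parent_id in {5} -> SciFi (id 6, lvl 1), Rock (id 7, lvl 1), History (id 8, lvl 1).
Iteration 2: rows with parent_id in {6,7,8} -> Movies (id 9, lvl 2).
Iteration 3: no rows with parent_id in {9}; recursion stops.
Total rows emitted: 5.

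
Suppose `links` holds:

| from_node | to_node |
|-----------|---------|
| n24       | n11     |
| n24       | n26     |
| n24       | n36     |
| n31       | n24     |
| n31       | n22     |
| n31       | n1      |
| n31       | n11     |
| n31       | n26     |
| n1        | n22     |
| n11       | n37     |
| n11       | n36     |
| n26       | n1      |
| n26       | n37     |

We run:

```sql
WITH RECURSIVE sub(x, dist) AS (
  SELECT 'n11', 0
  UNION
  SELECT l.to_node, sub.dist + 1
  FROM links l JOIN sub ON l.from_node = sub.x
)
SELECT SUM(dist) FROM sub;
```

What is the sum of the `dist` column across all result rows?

Base: (n11, dist=0).
Iteration 1: edges from {n11} -> (n36, dist=1), (n37, dist=1).
Iteration 2: no outgoing edges from {n36,n37}; recursion stops.
SUM(dist) = 0 + 1 + 1 = 2.

2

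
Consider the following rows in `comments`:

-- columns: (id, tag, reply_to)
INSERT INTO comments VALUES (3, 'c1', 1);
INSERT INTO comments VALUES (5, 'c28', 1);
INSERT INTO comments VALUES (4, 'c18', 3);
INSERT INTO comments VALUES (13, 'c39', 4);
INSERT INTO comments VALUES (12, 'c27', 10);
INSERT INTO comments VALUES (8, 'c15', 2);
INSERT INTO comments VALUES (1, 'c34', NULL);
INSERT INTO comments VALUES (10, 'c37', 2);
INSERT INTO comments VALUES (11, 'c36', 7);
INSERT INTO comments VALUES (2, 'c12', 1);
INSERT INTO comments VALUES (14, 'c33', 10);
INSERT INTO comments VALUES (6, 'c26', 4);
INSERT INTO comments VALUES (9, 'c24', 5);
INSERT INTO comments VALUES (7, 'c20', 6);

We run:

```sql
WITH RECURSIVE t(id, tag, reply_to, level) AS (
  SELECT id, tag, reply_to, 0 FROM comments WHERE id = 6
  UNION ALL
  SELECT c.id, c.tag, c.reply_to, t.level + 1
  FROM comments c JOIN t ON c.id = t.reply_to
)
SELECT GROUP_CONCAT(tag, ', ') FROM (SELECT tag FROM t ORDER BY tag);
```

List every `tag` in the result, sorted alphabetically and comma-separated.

Base: id=6 (c26), reply_to=4, level 0.
Iteration 1: join on id=4 -> c18 (id 4, reply_to=3, level 1).
Iteration 2: join on id=3 -> c1 (id 3, reply_to=1, level 2).
Iteration 3: join on id=1 -> c34 (id 1, reply_to=NULL, level 3).
Iteration 4: reply_to is NULL; no match; recursion stops.

c1, c18, c26, c34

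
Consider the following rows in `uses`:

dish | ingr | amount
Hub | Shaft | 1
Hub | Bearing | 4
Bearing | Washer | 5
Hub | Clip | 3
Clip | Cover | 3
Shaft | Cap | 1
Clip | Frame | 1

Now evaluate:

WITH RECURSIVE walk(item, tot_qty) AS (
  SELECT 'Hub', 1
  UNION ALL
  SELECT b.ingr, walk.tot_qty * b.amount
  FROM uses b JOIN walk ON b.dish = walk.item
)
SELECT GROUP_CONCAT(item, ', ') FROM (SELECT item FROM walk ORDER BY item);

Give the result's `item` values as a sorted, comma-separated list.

Bearing, Cap, Clip, Cover, Frame, Hub, Shaft, Washer

Base: (Hub, tot_qty=1).
Iteration 1: components of {Hub} -> Bearing = 1*4 = 4, Clip = 1*3 = 3, Shaft = 1*1 = 1.
Iteration 2: components of {Bearing,Clip,Shaft} -> Cap = 1*1 = 1, Cover = 3*3 = 9, Frame = 3*1 = 3, Washer = 4*5 = 20.
Iteration 3: no further components; recursion stops.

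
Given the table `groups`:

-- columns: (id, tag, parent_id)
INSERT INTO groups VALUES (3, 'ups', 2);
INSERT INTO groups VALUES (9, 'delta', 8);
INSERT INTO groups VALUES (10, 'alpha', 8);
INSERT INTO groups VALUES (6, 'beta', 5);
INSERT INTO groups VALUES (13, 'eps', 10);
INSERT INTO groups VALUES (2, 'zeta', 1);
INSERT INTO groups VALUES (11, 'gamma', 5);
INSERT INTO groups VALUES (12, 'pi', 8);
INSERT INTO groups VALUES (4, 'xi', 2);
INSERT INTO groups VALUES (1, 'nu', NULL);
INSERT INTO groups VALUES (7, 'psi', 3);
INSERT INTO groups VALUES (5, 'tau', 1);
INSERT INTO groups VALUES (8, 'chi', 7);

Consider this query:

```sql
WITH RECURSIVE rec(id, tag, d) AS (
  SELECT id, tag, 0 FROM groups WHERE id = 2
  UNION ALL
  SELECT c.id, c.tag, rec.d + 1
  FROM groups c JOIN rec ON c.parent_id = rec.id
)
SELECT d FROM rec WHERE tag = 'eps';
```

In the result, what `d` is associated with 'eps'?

Base: id=2 (zeta) at d 0.
Iteration 1: rows with parent_id in {2} -> ups (id 3, d 1), xi (id 4, d 1).
Iteration 2: rows with parent_id in {3,4} -> psi (id 7, d 2).
Iteration 3: rows with parent_id in {7} -> chi (id 8, d 3).
Iteration 4: rows with parent_id in {8} -> delta (id 9, d 4), alpha (id 10, d 4), pi (id 12, d 4).
Iteration 5: rows with parent_id in {9,10,12} -> eps (id 13, d 5).
Iteration 6: no rows with parent_id in {13}; recursion stops.

5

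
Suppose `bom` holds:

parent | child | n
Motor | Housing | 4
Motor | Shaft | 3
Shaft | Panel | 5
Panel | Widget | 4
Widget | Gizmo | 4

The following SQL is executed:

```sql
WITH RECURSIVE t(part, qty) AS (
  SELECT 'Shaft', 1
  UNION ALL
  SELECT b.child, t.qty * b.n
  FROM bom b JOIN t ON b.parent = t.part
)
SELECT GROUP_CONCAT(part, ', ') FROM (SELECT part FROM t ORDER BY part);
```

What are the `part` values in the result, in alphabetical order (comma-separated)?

Base: (Shaft, qty=1).
Iteration 1: components of {Shaft} -> Panel = 1*5 = 5.
Iteration 2: components of {Panel} -> Widget = 5*4 = 20.
Iteration 3: components of {Widget} -> Gizmo = 20*4 = 80.
Iteration 4: no further components; recursion stops.

Gizmo, Panel, Shaft, Widget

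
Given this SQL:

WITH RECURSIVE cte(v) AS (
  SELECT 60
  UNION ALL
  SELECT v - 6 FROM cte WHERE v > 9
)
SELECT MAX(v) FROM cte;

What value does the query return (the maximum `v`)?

60

Base: v=60.
Iteration 1: 60 > 9 holds -> v = 60 - 6 = 54.
Iteration 2: 54 > 9 holds -> v = 54 - 6 = 48.
Iteration 3: 48 > 9 holds -> v = 48 - 6 = 42.
Iteration 4: 42 > 9 holds -> v = 42 - 6 = 36.
Iteration 5: 36 > 9 holds -> v = 36 - 6 = 30.
Iteration 6: 30 > 9 holds -> v = 30 - 6 = 24.
Iteration 7: 24 > 9 holds -> v = 24 - 6 = 18.
Iteration 8: 18 > 9 holds -> v = 18 - 6 = 12.
Iteration 9: 12 > 9 holds -> v = 12 - 6 = 6.
Iteration 10: 6 > 9 fails; recursion stops.
v values: 60, 54, 48, 42, 36, 30, 24, 18, 12, 6; the maximum is 60.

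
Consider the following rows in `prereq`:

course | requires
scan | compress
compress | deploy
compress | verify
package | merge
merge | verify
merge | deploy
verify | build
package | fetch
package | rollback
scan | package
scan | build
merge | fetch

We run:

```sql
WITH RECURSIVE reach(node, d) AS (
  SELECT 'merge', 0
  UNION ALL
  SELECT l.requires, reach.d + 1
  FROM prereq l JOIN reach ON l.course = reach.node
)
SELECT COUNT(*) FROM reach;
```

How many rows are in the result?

5

Base: (merge, d=0).
Iteration 1: edges from {merge} -> (deploy, d=1), (fetch, d=1), (verify, d=1).
Iteration 2: edges from {deploy,fetch,verify} -> (build, d=2).
Iteration 3: no outgoing edges from {build}; recursion stops.
Total rows emitted: 5.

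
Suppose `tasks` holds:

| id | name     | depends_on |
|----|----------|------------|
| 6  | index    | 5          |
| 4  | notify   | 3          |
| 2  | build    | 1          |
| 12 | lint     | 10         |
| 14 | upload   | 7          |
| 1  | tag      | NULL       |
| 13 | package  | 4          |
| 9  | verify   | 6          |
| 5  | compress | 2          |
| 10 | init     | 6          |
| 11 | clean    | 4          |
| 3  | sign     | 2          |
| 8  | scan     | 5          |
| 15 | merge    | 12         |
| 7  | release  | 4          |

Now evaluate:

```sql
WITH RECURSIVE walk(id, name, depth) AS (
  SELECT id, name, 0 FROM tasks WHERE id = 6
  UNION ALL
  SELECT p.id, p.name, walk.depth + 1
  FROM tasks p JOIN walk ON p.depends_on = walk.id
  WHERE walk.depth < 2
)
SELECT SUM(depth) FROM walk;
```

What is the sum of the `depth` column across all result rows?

4

Base: id=6 (index) at depth 0.
Iteration 1: rows with depends_on in {6} -> verify (id 9, depth 1), init (id 10, depth 1).
Iteration 2: rows with depends_on in {9,10} -> lint (id 12, depth 2).
Iteration 3: depth < 2 fails for all current rows; recursion stops.
SUM(depth) = 0 + 1 + 1 + 2 = 4.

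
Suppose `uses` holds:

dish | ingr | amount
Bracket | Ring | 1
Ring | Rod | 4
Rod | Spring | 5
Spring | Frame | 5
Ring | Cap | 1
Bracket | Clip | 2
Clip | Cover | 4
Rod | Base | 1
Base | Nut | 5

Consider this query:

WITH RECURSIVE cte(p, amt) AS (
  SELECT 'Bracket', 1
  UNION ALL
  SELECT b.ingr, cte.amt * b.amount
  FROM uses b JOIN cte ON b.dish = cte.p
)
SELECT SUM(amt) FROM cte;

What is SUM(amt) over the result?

Base: (Bracket, amt=1).
Iteration 1: components of {Bracket} -> Clip = 1*2 = 2, Ring = 1*1 = 1.
Iteration 2: components of {Clip,Ring} -> Cap = 1*1 = 1, Cover = 2*4 = 8, Rod = 1*4 = 4.
Iteration 3: components of {Cap,Cover,Rod} -> Base = 4*1 = 4, Spring = 4*5 = 20.
Iteration 4: components of {Base,Spring} -> Frame = 20*5 = 100, Nut = 4*5 = 20.
Iteration 5: no further components; recursion stops.
SUM(amt) = 1 + 1 + 2 + 4 + 1 + 8 + 20 + 4 + 100 + 20 = 161.

161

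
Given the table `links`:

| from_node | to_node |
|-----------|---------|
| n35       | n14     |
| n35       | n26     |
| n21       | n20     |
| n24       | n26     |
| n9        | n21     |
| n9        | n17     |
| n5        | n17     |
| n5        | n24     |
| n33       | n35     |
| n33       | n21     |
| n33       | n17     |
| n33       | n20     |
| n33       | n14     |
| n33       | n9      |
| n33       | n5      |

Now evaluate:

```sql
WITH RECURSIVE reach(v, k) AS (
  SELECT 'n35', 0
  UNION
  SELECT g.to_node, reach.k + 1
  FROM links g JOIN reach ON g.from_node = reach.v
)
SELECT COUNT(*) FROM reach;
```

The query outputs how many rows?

Base: (n35, k=0).
Iteration 1: edges from {n35} -> (n14, k=1), (n26, k=1).
Iteration 2: no outgoing edges from {n14,n26}; recursion stops.
Total rows emitted: 3.

3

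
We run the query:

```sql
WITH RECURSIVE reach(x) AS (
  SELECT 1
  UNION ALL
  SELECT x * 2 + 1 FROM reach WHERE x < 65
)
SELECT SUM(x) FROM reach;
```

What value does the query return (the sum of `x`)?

247

Base: x=1.
Iteration 1: 1 < 65 holds -> x = 1 * 2 + 1 = 3.
Iteration 2: 3 < 65 holds -> x = 3 * 2 + 1 = 7.
Iteration 3: 7 < 65 holds -> x = 7 * 2 + 1 = 15.
Iteration 4: 15 < 65 holds -> x = 15 * 2 + 1 = 31.
Iteration 5: 31 < 65 holds -> x = 31 * 2 + 1 = 63.
Iteration 6: 63 < 65 holds -> x = 63 * 2 + 1 = 127.
Iteration 7: 127 < 65 fails; recursion stops.
SUM(x) = 1 + 3 + 7 + 15 + 31 + 63 + 127 = 247.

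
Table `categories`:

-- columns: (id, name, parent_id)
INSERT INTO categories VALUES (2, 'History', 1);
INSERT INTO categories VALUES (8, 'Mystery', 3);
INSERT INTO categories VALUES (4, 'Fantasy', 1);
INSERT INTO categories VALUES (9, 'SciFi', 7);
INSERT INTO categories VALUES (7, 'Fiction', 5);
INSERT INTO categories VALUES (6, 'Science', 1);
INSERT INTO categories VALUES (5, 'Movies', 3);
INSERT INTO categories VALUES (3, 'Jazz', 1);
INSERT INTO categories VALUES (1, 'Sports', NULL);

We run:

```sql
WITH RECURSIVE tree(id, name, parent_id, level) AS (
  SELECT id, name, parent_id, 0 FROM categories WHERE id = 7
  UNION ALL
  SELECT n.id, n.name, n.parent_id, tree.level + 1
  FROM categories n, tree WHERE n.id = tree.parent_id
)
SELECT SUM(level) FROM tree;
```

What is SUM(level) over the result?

6

Base: id=7 (Fiction), parent_id=5, level 0.
Iteration 1: join on id=5 -> Movies (id 5, parent_id=3, level 1).
Iteration 2: join on id=3 -> Jazz (id 3, parent_id=1, level 2).
Iteration 3: join on id=1 -> Sports (id 1, parent_id=NULL, level 3).
Iteration 4: parent_id is NULL; no match; recursion stops.
SUM(level) = 0 + 1 + 2 + 3 = 6.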